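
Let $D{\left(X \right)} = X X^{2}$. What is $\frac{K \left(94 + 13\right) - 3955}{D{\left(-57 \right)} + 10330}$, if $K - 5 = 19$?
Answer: $\frac{1387}{174863} \approx 0.0079319$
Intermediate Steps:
$K = 24$ ($K = 5 + 19 = 24$)
$D{\left(X \right)} = X^{3}$
$\frac{K \left(94 + 13\right) - 3955}{D{\left(-57 \right)} + 10330} = \frac{24 \left(94 + 13\right) - 3955}{\left(-57\right)^{3} + 10330} = \frac{24 \cdot 107 - 3955}{-185193 + 10330} = \frac{2568 - 3955}{-174863} = \left(-1387\right) \left(- \frac{1}{174863}\right) = \frac{1387}{174863}$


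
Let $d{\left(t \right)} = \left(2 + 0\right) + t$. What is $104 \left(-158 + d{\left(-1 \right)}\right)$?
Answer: $-16328$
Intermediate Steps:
$d{\left(t \right)} = 2 + t$
$104 \left(-158 + d{\left(-1 \right)}\right) = 104 \left(-158 + \left(2 - 1\right)\right) = 104 \left(-158 + 1\right) = 104 \left(-157\right) = -16328$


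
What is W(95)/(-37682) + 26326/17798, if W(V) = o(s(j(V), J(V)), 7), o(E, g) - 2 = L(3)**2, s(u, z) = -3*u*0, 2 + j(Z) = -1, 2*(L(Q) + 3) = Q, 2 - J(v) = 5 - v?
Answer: 1983881381/1341328472 ≈ 1.4790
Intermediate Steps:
J(v) = -3 + v (J(v) = 2 - (5 - v) = 2 + (-5 + v) = -3 + v)
L(Q) = -3 + Q/2
j(Z) = -3 (j(Z) = -2 - 1 = -3)
s(u, z) = 0
o(E, g) = 17/4 (o(E, g) = 2 + (-3 + (1/2)*3)**2 = 2 + (-3 + 3/2)**2 = 2 + (-3/2)**2 = 2 + 9/4 = 17/4)
W(V) = 17/4
W(95)/(-37682) + 26326/17798 = (17/4)/(-37682) + 26326/17798 = (17/4)*(-1/37682) + 26326*(1/17798) = -17/150728 + 13163/8899 = 1983881381/1341328472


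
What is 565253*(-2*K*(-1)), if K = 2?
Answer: 2261012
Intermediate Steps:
565253*(-2*K*(-1)) = 565253*(-2*2*(-1)) = 565253*(-4*(-1)) = 565253*4 = 2261012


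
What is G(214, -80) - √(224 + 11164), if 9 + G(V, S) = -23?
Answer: -32 - 2*√2847 ≈ -138.71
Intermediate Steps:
G(V, S) = -32 (G(V, S) = -9 - 23 = -32)
G(214, -80) - √(224 + 11164) = -32 - √(224 + 11164) = -32 - √11388 = -32 - 2*√2847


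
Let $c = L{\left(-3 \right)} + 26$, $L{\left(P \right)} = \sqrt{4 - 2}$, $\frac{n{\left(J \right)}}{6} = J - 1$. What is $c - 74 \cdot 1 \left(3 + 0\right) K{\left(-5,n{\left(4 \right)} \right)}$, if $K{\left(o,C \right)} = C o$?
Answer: $20006 + \sqrt{2} \approx 20007.0$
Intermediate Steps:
$n{\left(J \right)} = -6 + 6 J$ ($n{\left(J \right)} = 6 \left(J - 1\right) = 6 \left(-1 + J\right) = -6 + 6 J$)
$L{\left(P \right)} = \sqrt{2}$
$c = 26 + \sqrt{2}$ ($c = \sqrt{2} + 26 = 26 + \sqrt{2} \approx 27.414$)
$c - 74 \cdot 1 \left(3 + 0\right) K{\left(-5,n{\left(4 \right)} \right)} = \left(26 + \sqrt{2}\right) - 74 \cdot 1 \left(3 + 0\right) \left(-6 + 6 \cdot 4\right) \left(-5\right) = \left(26 + \sqrt{2}\right) - 74 \cdot 1 \cdot 3 \left(-6 + 24\right) \left(-5\right) = \left(26 + \sqrt{2}\right) - 74 \cdot 3 \cdot 18 \left(-5\right) = \left(26 + \sqrt{2}\right) - 74 \cdot 3 \left(-90\right) = \left(26 + \sqrt{2}\right) - -19980 = \left(26 + \sqrt{2}\right) + 19980 = 20006 + \sqrt{2}$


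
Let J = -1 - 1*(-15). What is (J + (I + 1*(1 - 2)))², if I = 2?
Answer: 225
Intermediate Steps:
J = 14 (J = -1 + 15 = 14)
(J + (I + 1*(1 - 2)))² = (14 + (2 + 1*(1 - 2)))² = (14 + (2 + 1*(-1)))² = (14 + (2 - 1))² = (14 + 1)² = 15² = 225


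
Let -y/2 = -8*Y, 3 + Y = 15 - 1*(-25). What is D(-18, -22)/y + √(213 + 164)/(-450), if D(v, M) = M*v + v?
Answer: 189/296 - √377/450 ≈ 0.59537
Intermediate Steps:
Y = 37 (Y = -3 + (15 - 1*(-25)) = -3 + (15 + 25) = -3 + 40 = 37)
D(v, M) = v + M*v
y = 592 (y = -(-16)*37 = -2*(-296) = 592)
D(-18, -22)/y + √(213 + 164)/(-450) = -18*(1 - 22)/592 + √(213 + 164)/(-450) = -18*(-21)*(1/592) + √377*(-1/450) = 378*(1/592) - √377/450 = 189/296 - √377/450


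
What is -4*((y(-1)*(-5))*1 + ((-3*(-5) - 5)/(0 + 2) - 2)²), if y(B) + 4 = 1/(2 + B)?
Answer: -96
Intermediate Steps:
y(B) = -4 + 1/(2 + B)
-4*((y(-1)*(-5))*1 + ((-3*(-5) - 5)/(0 + 2) - 2)²) = -4*((((-7 - 4*(-1))/(2 - 1))*(-5))*1 + ((-3*(-5) - 5)/(0 + 2) - 2)²) = -4*((((-7 + 4)/1)*(-5))*1 + ((15 - 5)/2 - 2)²) = -4*(((1*(-3))*(-5))*1 + (10*(½) - 2)²) = -4*(-3*(-5)*1 + (5 - 2)²) = -4*(15*1 + 3²) = -4*(15 + 9) = -4*24 = -96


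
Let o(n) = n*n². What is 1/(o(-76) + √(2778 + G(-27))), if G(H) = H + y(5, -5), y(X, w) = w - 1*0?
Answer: -219488/96349962915 - √2746/192699925830 ≈ -2.2783e-6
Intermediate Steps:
y(X, w) = w (y(X, w) = w + 0 = w)
G(H) = -5 + H (G(H) = H - 5 = -5 + H)
o(n) = n³
1/(o(-76) + √(2778 + G(-27))) = 1/((-76)³ + √(2778 + (-5 - 27))) = 1/(-438976 + √(2778 - 32)) = 1/(-438976 + √2746)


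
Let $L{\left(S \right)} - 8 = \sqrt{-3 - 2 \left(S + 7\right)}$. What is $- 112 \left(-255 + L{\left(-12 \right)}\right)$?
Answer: $27664 - 112 \sqrt{7} \approx 27368.0$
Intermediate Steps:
$L{\left(S \right)} = 8 + \sqrt{-17 - 2 S}$ ($L{\left(S \right)} = 8 + \sqrt{-3 - 2 \left(S + 7\right)} = 8 + \sqrt{-3 - 2 \left(7 + S\right)} = 8 + \sqrt{-3 - \left(14 + 2 S\right)} = 8 + \sqrt{-17 - 2 S}$)
$- 112 \left(-255 + L{\left(-12 \right)}\right) = - 112 \left(-255 + \left(8 + \sqrt{-17 - -24}\right)\right) = - 112 \left(-255 + \left(8 + \sqrt{-17 + 24}\right)\right) = - 112 \left(-255 + \left(8 + \sqrt{7}\right)\right) = - 112 \left(-247 + \sqrt{7}\right) = 27664 - 112 \sqrt{7}$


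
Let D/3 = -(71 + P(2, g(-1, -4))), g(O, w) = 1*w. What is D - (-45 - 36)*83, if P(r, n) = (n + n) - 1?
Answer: 6537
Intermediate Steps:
g(O, w) = w
P(r, n) = -1 + 2*n (P(r, n) = 2*n - 1 = -1 + 2*n)
D = -186 (D = 3*(-(71 + (-1 + 2*(-4)))) = 3*(-(71 + (-1 - 8))) = 3*(-(71 - 9)) = 3*(-1*62) = 3*(-62) = -186)
D - (-45 - 36)*83 = -186 - (-45 - 36)*83 = -186 - (-81)*83 = -186 - 1*(-6723) = -186 + 6723 = 6537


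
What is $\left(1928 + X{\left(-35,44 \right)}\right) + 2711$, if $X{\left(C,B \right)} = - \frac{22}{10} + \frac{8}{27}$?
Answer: $\frac{626008}{135} \approx 4637.1$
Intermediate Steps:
$X{\left(C,B \right)} = - \frac{257}{135}$ ($X{\left(C,B \right)} = \left(-22\right) \frac{1}{10} + 8 \cdot \frac{1}{27} = - \frac{11}{5} + \frac{8}{27} = - \frac{257}{135}$)
$\left(1928 + X{\left(-35,44 \right)}\right) + 2711 = \left(1928 - \frac{257}{135}\right) + 2711 = \frac{260023}{135} + 2711 = \frac{626008}{135}$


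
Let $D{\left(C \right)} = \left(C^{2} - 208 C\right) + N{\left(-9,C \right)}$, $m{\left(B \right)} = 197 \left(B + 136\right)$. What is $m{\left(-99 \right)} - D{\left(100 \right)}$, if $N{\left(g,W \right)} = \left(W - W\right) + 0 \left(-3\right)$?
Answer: $18089$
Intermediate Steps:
$m{\left(B \right)} = 26792 + 197 B$ ($m{\left(B \right)} = 197 \left(136 + B\right) = 26792 + 197 B$)
$N{\left(g,W \right)} = 0$ ($N{\left(g,W \right)} = 0 + 0 = 0$)
$D{\left(C \right)} = C^{2} - 208 C$ ($D{\left(C \right)} = \left(C^{2} - 208 C\right) + 0 = C^{2} - 208 C$)
$m{\left(-99 \right)} - D{\left(100 \right)} = \left(26792 + 197 \left(-99\right)\right) - 100 \left(-208 + 100\right) = \left(26792 - 19503\right) - 100 \left(-108\right) = 7289 - -10800 = 7289 + 10800 = 18089$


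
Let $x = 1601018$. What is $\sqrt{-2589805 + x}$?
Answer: $i \sqrt{988787} \approx 994.38 i$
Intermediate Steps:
$\sqrt{-2589805 + x} = \sqrt{-2589805 + 1601018} = \sqrt{-988787} = i \sqrt{988787}$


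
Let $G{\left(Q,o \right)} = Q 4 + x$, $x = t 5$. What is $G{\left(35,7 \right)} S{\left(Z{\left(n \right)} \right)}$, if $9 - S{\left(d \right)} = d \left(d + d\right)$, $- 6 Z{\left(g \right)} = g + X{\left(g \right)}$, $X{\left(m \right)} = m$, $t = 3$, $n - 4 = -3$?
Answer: $\frac{12245}{9} \approx 1360.6$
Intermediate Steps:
$n = 1$ ($n = 4 - 3 = 1$)
$x = 15$ ($x = 3 \cdot 5 = 15$)
$G{\left(Q,o \right)} = 15 + 4 Q$ ($G{\left(Q,o \right)} = Q 4 + 15 = 4 Q + 15 = 15 + 4 Q$)
$Z{\left(g \right)} = - \frac{g}{3}$ ($Z{\left(g \right)} = - \frac{g + g}{6} = - \frac{2 g}{6} = - \frac{g}{3}$)
$S{\left(d \right)} = 9 - 2 d^{2}$ ($S{\left(d \right)} = 9 - d \left(d + d\right) = 9 - d 2 d = 9 - 2 d^{2}$)
$G{\left(35,7 \right)} S{\left(Z{\left(n \right)} \right)} = \left(15 + 4 \cdot 35\right) \left(9 - 2 \left(\left(- \frac{1}{3}\right) 1\right)^{2}\right) = \left(15 + 140\right) \left(9 - 2 \left(- \frac{1}{3}\right)^{2}\right) = 155 \left(9 - \frac{2}{9}\right) = 155 \cdot \frac{79}{9} = \frac{12245}{9}$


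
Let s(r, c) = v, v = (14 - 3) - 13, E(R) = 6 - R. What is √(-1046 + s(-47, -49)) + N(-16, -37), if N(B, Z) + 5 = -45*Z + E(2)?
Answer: 1664 + 2*I*√262 ≈ 1664.0 + 32.373*I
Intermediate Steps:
v = -2 (v = 11 - 13 = -2)
N(B, Z) = -1 - 45*Z (N(B, Z) = -5 + (-45*Z + (6 - 1*2)) = -5 + (-45*Z + (6 - 2)) = -5 + (-45*Z + 4) = -5 + (4 - 45*Z) = -1 - 45*Z)
s(r, c) = -2
√(-1046 + s(-47, -49)) + N(-16, -37) = √(-1046 - 2) + (-1 - 45*(-37)) = √(-1048) + (-1 + 1665) = 2*I*√262 + 1664 = 1664 + 2*I*√262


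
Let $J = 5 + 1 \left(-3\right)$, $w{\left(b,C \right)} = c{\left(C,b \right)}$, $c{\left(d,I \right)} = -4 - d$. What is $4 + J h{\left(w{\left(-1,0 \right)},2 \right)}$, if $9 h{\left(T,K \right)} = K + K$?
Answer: $\frac{44}{9} \approx 4.8889$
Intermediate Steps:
$w{\left(b,C \right)} = -4 - C$
$h{\left(T,K \right)} = \frac{2 K}{9}$ ($h{\left(T,K \right)} = \frac{K + K}{9} = \frac{2 K}{9}$)
$J = 2$ ($J = 5 - 3 = 2$)
$4 + J h{\left(w{\left(-1,0 \right)},2 \right)} = 4 + 2 \cdot \frac{2}{9} \cdot 2 = 4 + 2 \cdot \frac{4}{9} = 4 + \frac{8}{9} = \frac{44}{9}$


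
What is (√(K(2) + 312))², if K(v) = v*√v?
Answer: 312 + 2*√2 ≈ 314.83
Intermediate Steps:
K(v) = v^(3/2)
(√(K(2) + 312))² = (√(2^(3/2) + 312))² = (√(2*√2 + 312))² = (√(312 + 2*√2))² = 312 + 2*√2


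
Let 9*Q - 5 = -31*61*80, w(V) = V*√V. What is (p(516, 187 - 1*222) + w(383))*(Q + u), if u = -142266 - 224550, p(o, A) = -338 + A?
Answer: 429275629/3 - 440784359*√383/3 ≈ -2.7323e+9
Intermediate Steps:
w(V) = V^(3/2)
u = -366816
Q = -50425/3 (Q = 5/9 + (-31*61*80)/9 = 5/9 + (-1891*80)/9 = 5/9 + (⅑)*(-151280) = 5/9 - 151280/9 = -50425/3 ≈ -16808.)
(p(516, 187 - 1*222) + w(383))*(Q + u) = ((-338 + (187 - 1*222)) + 383^(3/2))*(-50425/3 - 366816) = ((-338 + (187 - 222)) + 383*√383)*(-1150873/3) = ((-338 - 35) + 383*√383)*(-1150873/3) = (-373 + 383*√383)*(-1150873/3) = 429275629/3 - 440784359*√383/3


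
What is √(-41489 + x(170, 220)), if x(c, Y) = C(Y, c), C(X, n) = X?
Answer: I*√41269 ≈ 203.15*I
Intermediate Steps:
x(c, Y) = Y
√(-41489 + x(170, 220)) = √(-41489 + 220) = √(-41269) = I*√41269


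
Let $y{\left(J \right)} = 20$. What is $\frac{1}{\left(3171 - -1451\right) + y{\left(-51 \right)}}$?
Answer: $\frac{1}{4642} \approx 0.00021542$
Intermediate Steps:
$\frac{1}{\left(3171 - -1451\right) + y{\left(-51 \right)}} = \frac{1}{\left(3171 - -1451\right) + 20} = \frac{1}{\left(3171 + 1451\right) + 20} = \frac{1}{4622 + 20} = \frac{1}{4642}$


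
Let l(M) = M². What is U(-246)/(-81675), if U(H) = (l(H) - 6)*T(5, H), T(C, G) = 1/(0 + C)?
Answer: -4034/27225 ≈ -0.14817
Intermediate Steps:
T(C, G) = 1/C
U(H) = -6/5 + H²/5 (U(H) = (H² - 6)/5 = (-6 + H²)*(⅕) = -6/5 + H²/5)
U(-246)/(-81675) = (-6/5 + (⅕)*(-246)²)/(-81675) = (-6/5 + (⅕)*60516)*(-1/81675) = (-6/5 + 60516/5)*(-1/81675) = 12102*(-1/81675) = -4034/27225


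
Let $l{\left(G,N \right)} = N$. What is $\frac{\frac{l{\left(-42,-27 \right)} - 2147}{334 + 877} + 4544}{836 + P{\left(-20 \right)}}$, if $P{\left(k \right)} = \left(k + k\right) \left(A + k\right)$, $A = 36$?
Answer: $\frac{2750305}{118678} \approx 23.174$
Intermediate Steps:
$P{\left(k \right)} = 2 k \left(36 + k\right)$ ($P{\left(k \right)} = \left(k + k\right) \left(36 + k\right) = 2 k \left(36 + k\right)$)
$\frac{\frac{l{\left(-42,-27 \right)} - 2147}{334 + 877} + 4544}{836 + P{\left(-20 \right)}} = \frac{\frac{-27 - 2147}{334 + 877} + 4544}{836 + 2 \left(-20\right) \left(36 - 20\right)} = \frac{- \frac{2174}{1211} + 4544}{836 + 2 \left(-20\right) 16} = \frac{\left(-2174\right) \frac{1}{1211} + 4544}{836 - 640} = \frac{- \frac{2174}{1211} + 4544}{196} = \frac{5500610}{1211} \cdot \frac{1}{196} = \frac{2750305}{118678}$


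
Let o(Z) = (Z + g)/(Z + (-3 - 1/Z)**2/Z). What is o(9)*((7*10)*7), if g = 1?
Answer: 714420/1469 ≈ 486.33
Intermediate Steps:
o(Z) = (1 + Z)/(Z + (-3 - 1/Z)**2/Z) (o(Z) = (Z + 1)/(Z + (-3 - 1/Z)**2/Z) = (1 + Z)/(Z + (-3 - 1/Z)**2/Z))
o(9)*((7*10)*7) = (9**3*(1 + 9)/(9**4 + (1 + 3*9)**2))*((7*10)*7) = (729*10/(6561 + (1 + 27)**2))*(70*7) = (729*10/(6561 + 28**2))*490 = (729*10/(6561 + 784))*490 = (729*10/7345)*490 = (729*(1/7345)*10)*490 = (1458/1469)*490 = 714420/1469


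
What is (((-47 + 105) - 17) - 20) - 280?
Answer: -259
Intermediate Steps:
(((-47 + 105) - 17) - 20) - 280 = ((58 - 17) - 20) - 280 = (41 - 20) - 280 = 21 - 280 = -259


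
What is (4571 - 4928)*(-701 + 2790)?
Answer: -745773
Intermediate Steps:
(4571 - 4928)*(-701 + 2790) = -357*2089 = -745773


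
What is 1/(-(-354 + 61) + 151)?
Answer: 1/444 ≈ 0.0022523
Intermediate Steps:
1/(-(-354 + 61) + 151) = 1/(-1*(-293) + 151) = 1/(293 + 151) = 1/444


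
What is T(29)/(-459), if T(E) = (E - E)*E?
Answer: 0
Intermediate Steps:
T(E) = 0 (T(E) = 0*E = 0)
T(29)/(-459) = 0/(-459) = 0*(-1/459) = 0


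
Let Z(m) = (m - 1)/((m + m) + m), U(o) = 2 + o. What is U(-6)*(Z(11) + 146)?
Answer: -19312/33 ≈ -585.21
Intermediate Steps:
Z(m) = (-1 + m)/(3*m) (Z(m) = (-1 + m)/(2*m + m) = (-1 + m)/((3*m)) = (-1 + m)*(1/(3*m)) = (-1 + m)/(3*m))
U(-6)*(Z(11) + 146) = (2 - 6)*((⅓)*(-1 + 11)/11 + 146) = -4*((⅓)*(1/11)*10 + 146) = -4*(10/33 + 146) = -4*4828/33 = -19312/33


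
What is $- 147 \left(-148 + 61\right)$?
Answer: $12789$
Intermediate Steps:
$- 147 \left(-148 + 61\right) = \left(-147\right) \left(-87\right) = 12789$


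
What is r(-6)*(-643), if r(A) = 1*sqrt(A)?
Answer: -643*I*sqrt(6) ≈ -1575.0*I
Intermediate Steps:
r(A) = sqrt(A)
r(-6)*(-643) = sqrt(-6)*(-643) = (I*sqrt(6))*(-643) = -643*I*sqrt(6)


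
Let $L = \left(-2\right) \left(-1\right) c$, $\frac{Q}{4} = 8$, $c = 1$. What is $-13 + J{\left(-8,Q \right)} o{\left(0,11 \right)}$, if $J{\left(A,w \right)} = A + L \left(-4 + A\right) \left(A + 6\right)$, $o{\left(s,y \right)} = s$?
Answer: $-13$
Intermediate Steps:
$Q = 32$ ($Q = 4 \cdot 8 = 32$)
$L = 2$ ($L = \left(-2\right) \left(-1\right) 1 = 2 \cdot 1 = 2$)
$J{\left(A,w \right)} = A + 2 \left(-4 + A\right) \left(6 + A\right)$ ($J{\left(A,w \right)} = A + 2 \left(-4 + A\right) \left(A + 6\right) = A + 2 \left(-4 + A\right) \left(6 + A\right)$)
$-13 + J{\left(-8,Q \right)} o{\left(0,11 \right)} = -13 + \left(-48 + 2 \left(-8\right)^{2} + 5 \left(-8\right)\right) 0 = -13 + \left(-48 + 2 \cdot 64 - 40\right) 0 = -13 + \left(-48 + 128 - 40\right) 0 = -13 + 40 \cdot 0 = -13 + 0 = -13$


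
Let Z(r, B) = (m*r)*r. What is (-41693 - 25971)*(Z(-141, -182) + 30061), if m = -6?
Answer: 6037320400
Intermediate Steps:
Z(r, B) = -6*r² (Z(r, B) = (-6*r)*r = -6*r²)
(-41693 - 25971)*(Z(-141, -182) + 30061) = (-41693 - 25971)*(-6*(-141)² + 30061) = -67664*(-6*19881 + 30061) = -67664*(-119286 + 30061) = -67664*(-89225) = 6037320400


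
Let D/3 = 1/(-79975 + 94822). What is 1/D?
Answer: 4949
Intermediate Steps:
D = 1/4949 (D = 3/(-79975 + 94822) = 3/14847 = 3*(1/14847) = 1/4949 ≈ 0.00020206)
1/D = 1/(1/4949) = 4949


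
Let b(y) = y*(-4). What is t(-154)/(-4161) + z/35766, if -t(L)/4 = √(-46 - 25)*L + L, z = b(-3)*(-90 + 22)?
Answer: -1412624/8267907 - 616*I*√71/4161 ≈ -0.17086 - 1.2474*I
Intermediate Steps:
b(y) = -4*y
z = -816 (z = (-4*(-3))*(-90 + 22) = 12*(-68) = -816)
t(L) = -4*L - 4*I*L*√71 (t(L) = -4*(√(-46 - 25)*L + L) = -4*(√(-71)*L + L) = -4*((I*√71)*L + L) = -4*(I*L*√71 + L) = -4*(L + I*L*√71) = -4*L - 4*I*L*√71)
t(-154)/(-4161) + z/35766 = -4*(-154)*(1 + I*√71)/(-4161) - 816/35766 = (616 + 616*I*√71)*(-1/4161) - 816*1/35766 = (-616/4161 - 616*I*√71/4161) - 136/5961 = -1412624/8267907 - 616*I*√71/4161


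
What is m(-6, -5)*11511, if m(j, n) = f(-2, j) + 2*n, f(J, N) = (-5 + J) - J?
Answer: -172665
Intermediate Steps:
f(J, N) = -5
m(j, n) = -5 + 2*n
m(-6, -5)*11511 = (-5 + 2*(-5))*11511 = (-5 - 10)*11511 = -15*11511 = -172665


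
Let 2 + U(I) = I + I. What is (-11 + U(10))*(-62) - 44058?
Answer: -44492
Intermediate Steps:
U(I) = -2 + 2*I (U(I) = -2 + (I + I) = -2 + 2*I)
(-11 + U(10))*(-62) - 44058 = (-11 + (-2 + 2*10))*(-62) - 44058 = (-11 + (-2 + 20))*(-62) - 44058 = (-11 + 18)*(-62) - 44058 = 7*(-62) - 44058 = -434 - 44058 = -44492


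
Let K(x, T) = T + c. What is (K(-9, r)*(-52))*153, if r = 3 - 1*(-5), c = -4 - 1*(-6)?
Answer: -79560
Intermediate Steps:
c = 2 (c = -4 + 6 = 2)
r = 8 (r = 3 + 5 = 8)
K(x, T) = 2 + T (K(x, T) = T + 2 = 2 + T)
(K(-9, r)*(-52))*153 = ((2 + 8)*(-52))*153 = (10*(-52))*153 = -520*153 = -79560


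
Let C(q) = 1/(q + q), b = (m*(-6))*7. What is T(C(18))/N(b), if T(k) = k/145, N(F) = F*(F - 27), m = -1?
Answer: 1/3288600 ≈ 3.0408e-7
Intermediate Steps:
b = 42 (b = -1*(-6)*7 = 6*7 = 42)
N(F) = F*(-27 + F)
C(q) = 1/(2*q)
T(k) = k/145 (T(k) = k*(1/145) = k/145)
T(C(18))/N(b) = (((1/2)/18)/145)/((42*(-27 + 42))) = (((1/2)*(1/18))/145)/((42*15)) = ((1/145)*(1/36))/630 = (1/5220)*(1/630) = 1/3288600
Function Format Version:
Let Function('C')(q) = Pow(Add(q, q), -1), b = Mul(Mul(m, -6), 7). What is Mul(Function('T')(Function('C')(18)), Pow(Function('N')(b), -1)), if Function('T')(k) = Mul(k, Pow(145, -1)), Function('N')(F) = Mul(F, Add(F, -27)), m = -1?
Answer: Rational(1, 3288600) ≈ 3.0408e-7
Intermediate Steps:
b = 42 (b = Mul(Mul(-1, -6), 7) = Mul(6, 7) = 42)
Function('N')(F) = Mul(F, Add(-27, F))
Function('C')(q) = Mul(Rational(1, 2), Pow(q, -1)) (Function('C')(q) = Pow(Mul(2, q), -1) = Mul(Rational(1, 2), Pow(q, -1)))
Function('T')(k) = Mul(Rational(1, 145), k) (Function('T')(k) = Mul(k, Rational(1, 145)) = Mul(Rational(1, 145), k))
Mul(Function('T')(Function('C')(18)), Pow(Function('N')(b), -1)) = Mul(Mul(Rational(1, 145), Mul(Rational(1, 2), Pow(18, -1))), Pow(Mul(42, Add(-27, 42)), -1)) = Mul(Mul(Rational(1, 145), Mul(Rational(1, 2), Rational(1, 18))), Pow(Mul(42, 15), -1)) = Mul(Mul(Rational(1, 145), Rational(1, 36)), Pow(630, -1)) = Mul(Rational(1, 5220), Rational(1, 630)) = Rational(1, 3288600)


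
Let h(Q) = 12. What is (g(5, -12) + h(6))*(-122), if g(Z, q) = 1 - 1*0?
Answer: -1586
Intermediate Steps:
g(Z, q) = 1 (g(Z, q) = 1 + 0 = 1)
(g(5, -12) + h(6))*(-122) = (1 + 12)*(-122) = 13*(-122) = -1586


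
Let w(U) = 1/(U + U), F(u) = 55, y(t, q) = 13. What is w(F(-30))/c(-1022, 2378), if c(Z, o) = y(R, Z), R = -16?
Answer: 1/1430 ≈ 0.00069930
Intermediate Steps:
c(Z, o) = 13
w(U) = 1/(2*U)
w(F(-30))/c(-1022, 2378) = ((½)/55)/13 = ((½)*(1/55))*(1/13) = (1/110)*(1/13) = 1/1430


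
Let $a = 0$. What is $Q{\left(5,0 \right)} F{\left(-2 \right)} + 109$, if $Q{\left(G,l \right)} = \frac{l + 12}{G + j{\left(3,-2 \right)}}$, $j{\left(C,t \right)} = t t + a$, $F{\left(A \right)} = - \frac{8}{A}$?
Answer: $\frac{343}{3} \approx 114.33$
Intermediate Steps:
$j{\left(C,t \right)} = t^{2}$ ($j{\left(C,t \right)} = t t + 0 = t^{2} + 0 = t^{2}$)
$Q{\left(G,l \right)} = \frac{12 + l}{4 + G}$ ($Q{\left(G,l \right)} = \frac{l + 12}{G + \left(-2\right)^{2}} = \frac{12 + l}{G + 4} = \frac{12 + l}{4 + G}$)
$Q{\left(5,0 \right)} F{\left(-2 \right)} + 109 = \frac{12 + 0}{4 + 5} \left(- \frac{8}{-2}\right) + 109 = \frac{1}{9} \cdot 12 \left(\left(-8\right) \left(- \frac{1}{2}\right)\right) + 109 = \frac{1}{9} \cdot 12 \cdot 4 + 109 = \frac{4}{3} \cdot 4 + 109 = \frac{16}{3} + 109 = \frac{343}{3}$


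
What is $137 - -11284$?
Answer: $11421$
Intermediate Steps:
$137 - -11284 = 137 + 11284 = 11421$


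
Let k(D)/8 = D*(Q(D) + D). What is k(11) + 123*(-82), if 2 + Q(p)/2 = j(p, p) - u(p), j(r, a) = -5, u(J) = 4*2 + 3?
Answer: -12286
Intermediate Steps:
u(J) = 11 (u(J) = 8 + 3 = 11)
Q(p) = -36 (Q(p) = -4 + 2*(-5 - 1*11) = -4 + 2*(-5 - 11) = -4 + 2*(-16) = -4 - 32 = -36)
k(D) = 8*D*(-36 + D) (k(D) = 8*(D*(-36 + D)) = 8*D*(-36 + D))
k(11) + 123*(-82) = 8*11*(-36 + 11) + 123*(-82) = 8*11*(-25) - 10086 = -2200 - 10086 = -12286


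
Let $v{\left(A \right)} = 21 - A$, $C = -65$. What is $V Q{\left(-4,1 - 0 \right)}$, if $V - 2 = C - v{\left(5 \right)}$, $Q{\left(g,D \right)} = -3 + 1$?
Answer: $158$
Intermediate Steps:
$Q{\left(g,D \right)} = -2$
$V = -79$ ($V = 2 - \left(86 - 5\right) = 2 - 81 = -79$)
$V Q{\left(-4,1 - 0 \right)} = \left(-79\right) \left(-2\right) = 158$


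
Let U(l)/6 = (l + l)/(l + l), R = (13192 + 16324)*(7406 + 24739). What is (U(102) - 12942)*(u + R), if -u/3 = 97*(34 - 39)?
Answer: -12273589805400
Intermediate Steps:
R = 948791820 (R = 29516*32145 = 948791820)
u = 1455 (u = -291*(34 - 39) = -291*(-5) = -3*(-485) = 1455)
U(l) = 6 (U(l) = 6*((l + l)/(l + l)) = 6*((2*l)/((2*l))) = 6*((2*l)*(1/(2*l))) = 6*1 = 6)
(U(102) - 12942)*(u + R) = (6 - 12942)*(1455 + 948791820) = -12936*948793275 = -12273589805400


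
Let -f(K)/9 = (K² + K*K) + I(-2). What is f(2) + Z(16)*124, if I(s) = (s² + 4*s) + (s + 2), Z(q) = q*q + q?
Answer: 33692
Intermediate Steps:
Z(q) = q + q² (Z(q) = q² + q = q + q²)
I(s) = 2 + s² + 5*s (I(s) = (s² + 4*s) + (2 + s) = 2 + s² + 5*s)
f(K) = 36 - 18*K² (f(K) = -9*((K² + K*K) + (2 + (-2)² + 5*(-2))) = -9*((K² + K²) + (2 + 4 - 10)) = -9*(2*K² - 4) = -9*(-4 + 2*K²) = 36 - 18*K²)
f(2) + Z(16)*124 = (36 - 18*2²) + (16*(1 + 16))*124 = (36 - 18*4) + (16*17)*124 = (36 - 72) + 272*124 = -36 + 33728 = 33692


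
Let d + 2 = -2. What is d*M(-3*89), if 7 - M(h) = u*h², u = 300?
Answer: 85546772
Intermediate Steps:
d = -4 (d = -2 - 2 = -4)
M(h) = 7 - 300*h²
d*M(-3*89) = -4*(7 - 300*(-3*89)²) = -4*(7 - 300*(-267)²) = -4*(7 - 300*71289) = -4*(7 - 21386700) = -4*(-21386693) = 85546772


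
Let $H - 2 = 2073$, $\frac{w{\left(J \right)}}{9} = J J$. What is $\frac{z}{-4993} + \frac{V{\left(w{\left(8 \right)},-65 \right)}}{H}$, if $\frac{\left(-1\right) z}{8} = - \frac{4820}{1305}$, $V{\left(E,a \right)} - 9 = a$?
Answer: $- \frac{88980088}{2704083975} \approx -0.032906$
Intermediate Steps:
$w{\left(J \right)} = 9 J^{2}$ ($w{\left(J \right)} = 9 J J = 9 J^{2}$)
$H = 2075$ ($H = 2 + 2073 = 2075$)
$V{\left(E,a \right)} = 9 + a$
$z = \frac{7712}{261}$ ($z = - 8 \left(- \frac{4820}{1305}\right) = - 8 \left(\left(-4820\right) \frac{1}{1305}\right) = \left(-8\right) \left(- \frac{964}{261}\right) = \frac{7712}{261} \approx 29.548$)
$\frac{z}{-4993} + \frac{V{\left(w{\left(8 \right)},-65 \right)}}{H} = \frac{7712}{261 \left(-4993\right)} + \frac{9 - 65}{2075} = \frac{7712}{261} \left(- \frac{1}{4993}\right) - \frac{56}{2075} = - \frac{7712}{1303173} - \frac{56}{2075} = - \frac{88980088}{2704083975}$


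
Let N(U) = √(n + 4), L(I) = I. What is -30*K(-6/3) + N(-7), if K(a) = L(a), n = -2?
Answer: 60 + √2 ≈ 61.414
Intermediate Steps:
K(a) = a
N(U) = √2 (N(U) = √(-2 + 4) = √2)
-30*K(-6/3) + N(-7) = -(-180)/3 + √2 = -30*(-2) + √2 = 60 + √2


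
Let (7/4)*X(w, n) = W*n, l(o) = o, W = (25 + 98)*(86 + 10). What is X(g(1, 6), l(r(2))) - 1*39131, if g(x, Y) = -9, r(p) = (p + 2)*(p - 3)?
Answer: -462845/7 ≈ -66121.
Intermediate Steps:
r(p) = (-3 + p)*(2 + p) (r(p) = (2 + p)*(-3 + p) = (-3 + p)*(2 + p))
W = 11808 (W = 123*96 = 11808)
X(w, n) = 47232*n/7 (X(w, n) = 4*(11808*n)/7 = 47232*n/7)
X(g(1, 6), l(r(2))) - 1*39131 = 47232*(-6 + 2² - 1*2)/7 - 1*39131 = 47232*(-6 + 4 - 2)/7 - 39131 = (47232/7)*(-4) - 39131 = -188928/7 - 39131 = -462845/7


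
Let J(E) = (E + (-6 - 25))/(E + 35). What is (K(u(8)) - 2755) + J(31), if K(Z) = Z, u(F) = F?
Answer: -2747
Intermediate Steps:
J(E) = (-31 + E)/(35 + E) (J(E) = (E - 31)/(35 + E) = (-31 + E)/(35 + E))
(K(u(8)) - 2755) + J(31) = (8 - 2755) + (-31 + 31)/(35 + 31) = -2747 + 0/66 = -2747 + (1/66)*0 = -2747 + 0 = -2747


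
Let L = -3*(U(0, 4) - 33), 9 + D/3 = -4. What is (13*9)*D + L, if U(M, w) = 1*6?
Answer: -4482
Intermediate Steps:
U(M, w) = 6
D = -39 (D = -27 + 3*(-4) = -27 - 12 = -39)
L = 81 (L = -3*(6 - 33) = -3*(-27) = 81)
(13*9)*D + L = (13*9)*(-39) + 81 = 117*(-39) + 81 = -4563 + 81 = -4482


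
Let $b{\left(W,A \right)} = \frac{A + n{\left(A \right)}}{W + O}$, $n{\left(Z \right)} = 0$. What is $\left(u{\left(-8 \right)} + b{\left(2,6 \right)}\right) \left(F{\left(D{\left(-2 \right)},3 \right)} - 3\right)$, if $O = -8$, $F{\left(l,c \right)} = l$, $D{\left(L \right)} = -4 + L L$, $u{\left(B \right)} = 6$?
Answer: $-15$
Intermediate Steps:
$D{\left(L \right)} = -4 + L^{2}$
$b{\left(W,A \right)} = \frac{A}{-8 + W}$ ($b{\left(W,A \right)} = \frac{A + 0}{W - 8} = \frac{A}{-8 + W}$)
$\left(u{\left(-8 \right)} + b{\left(2,6 \right)}\right) \left(F{\left(D{\left(-2 \right)},3 \right)} - 3\right) = \left(6 + \frac{6}{-8 + 2}\right) \left(\left(-4 + \left(-2\right)^{2}\right) - 3\right) = \left(6 + \frac{6}{-6}\right) \left(\left(-4 + 4\right) - 3\right) = \left(6 + 6 \left(- \frac{1}{6}\right)\right) \left(0 - 3\right) = \left(6 - 1\right) \left(-3\right) = 5 \left(-3\right) = -15$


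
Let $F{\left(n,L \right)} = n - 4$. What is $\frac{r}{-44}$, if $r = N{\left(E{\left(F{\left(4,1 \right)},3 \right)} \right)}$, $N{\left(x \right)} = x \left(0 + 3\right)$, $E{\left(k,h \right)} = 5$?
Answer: $- \frac{15}{44} \approx -0.34091$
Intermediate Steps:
$F{\left(n,L \right)} = -4 + n$ ($F{\left(n,L \right)} = n - 4 = -4 + n$)
$N{\left(x \right)} = 3 x$ ($N{\left(x \right)} = x 3 = 3 x$)
$r = 15$ ($r = 3 \cdot 5 = 15$)
$\frac{r}{-44} = \frac{1}{-44} \cdot 15 = \left(- \frac{1}{44}\right) 15 = - \frac{15}{44}$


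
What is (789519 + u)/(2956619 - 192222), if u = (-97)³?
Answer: -123154/2764397 ≈ -0.044550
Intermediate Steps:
u = -912673
(789519 + u)/(2956619 - 192222) = (789519 - 912673)/(2956619 - 192222) = -123154/2764397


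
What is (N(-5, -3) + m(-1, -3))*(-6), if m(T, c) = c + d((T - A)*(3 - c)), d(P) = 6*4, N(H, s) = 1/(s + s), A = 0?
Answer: -125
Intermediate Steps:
N(H, s) = 1/(2*s)
d(P) = 24
m(T, c) = 24 + c (m(T, c) = c + 24 = 24 + c)
(N(-5, -3) + m(-1, -3))*(-6) = ((½)/(-3) + (24 - 3))*(-6) = ((½)*(-⅓) + 21)*(-6) = (-⅙ + 21)*(-6) = (125/6)*(-6) = -125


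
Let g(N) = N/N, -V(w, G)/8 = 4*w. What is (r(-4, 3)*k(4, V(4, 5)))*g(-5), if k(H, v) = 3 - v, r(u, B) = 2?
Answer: 262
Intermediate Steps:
V(w, G) = -32*w
g(N) = 1
(r(-4, 3)*k(4, V(4, 5)))*g(-5) = (2*(3 - (-32)*4))*1 = (2*(3 - 1*(-128)))*1 = (2*(3 + 128))*1 = (2*131)*1 = 262*1 = 262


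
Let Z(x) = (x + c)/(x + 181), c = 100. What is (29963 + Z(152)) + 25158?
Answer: 2039505/37 ≈ 55122.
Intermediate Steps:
Z(x) = (100 + x)/(181 + x) (Z(x) = (x + 100)/(x + 181) = (100 + x)/(181 + x))
(29963 + Z(152)) + 25158 = (29963 + (100 + 152)/(181 + 152)) + 25158 = (29963 + 252/333) + 25158 = (29963 + (1/333)*252) + 25158 = (29963 + 28/37) + 25158 = 1108659/37 + 25158 = 2039505/37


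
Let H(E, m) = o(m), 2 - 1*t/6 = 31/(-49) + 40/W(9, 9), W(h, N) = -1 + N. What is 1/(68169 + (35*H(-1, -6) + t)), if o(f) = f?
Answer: 49/3329295 ≈ 1.4718e-5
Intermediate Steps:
t = -696/49 (t = 12 - 6*(31/(-49) + 40/(-1 + 9)) = 12 - 6*(31*(-1/49) + 40/8) = 12 - 6*(-31/49 + 40*(⅛)) = 12 - 6*(-31/49 + 5) = 12 - 6*214/49 = 12 - 1284/49 = -696/49 ≈ -14.204)
H(E, m) = m
1/(68169 + (35*H(-1, -6) + t)) = 1/(68169 + (35*(-6) - 696/49)) = 1/(68169 + (-210 - 696/49)) = 1/(68169 - 10986/49) = 1/(3329295/49) = 49/3329295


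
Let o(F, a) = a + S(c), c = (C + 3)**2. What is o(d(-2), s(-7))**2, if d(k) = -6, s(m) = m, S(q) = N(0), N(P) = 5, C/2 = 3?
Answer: 4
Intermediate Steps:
C = 6 (C = 2*3 = 6)
c = 81 (c = (6 + 3)**2 = 9**2 = 81)
S(q) = 5
o(F, a) = 5 + a (o(F, a) = a + 5 = 5 + a)
o(d(-2), s(-7))**2 = (5 - 7)**2 = (-2)**2 = 4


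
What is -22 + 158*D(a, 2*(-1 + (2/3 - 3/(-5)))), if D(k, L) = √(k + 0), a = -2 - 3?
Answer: -22 + 158*I*√5 ≈ -22.0 + 353.3*I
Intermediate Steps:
a = -5
D(k, L) = √k
-22 + 158*D(a, 2*(-1 + (2/3 - 3/(-5)))) = -22 + 158*√(-5) = -22 + 158*(I*√5) = -22 + 158*I*√5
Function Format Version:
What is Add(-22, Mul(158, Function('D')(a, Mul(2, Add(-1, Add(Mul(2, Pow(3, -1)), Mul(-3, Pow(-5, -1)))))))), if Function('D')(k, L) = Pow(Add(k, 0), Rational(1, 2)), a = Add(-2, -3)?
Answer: Add(-22, Mul(158, I, Pow(5, Rational(1, 2)))) ≈ Add(-22.000, Mul(353.30, I))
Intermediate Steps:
a = -5
Function('D')(k, L) = Pow(k, Rational(1, 2))
Add(-22, Mul(158, Function('D')(a, Mul(2, Add(-1, Add(Mul(2, Pow(3, -1)), Mul(-3, Pow(-5, -1)))))))) = Add(-22, Mul(158, Pow(-5, Rational(1, 2)))) = Add(-22, Mul(158, Mul(I, Pow(5, Rational(1, 2))))) = Add(-22, Mul(158, I, Pow(5, Rational(1, 2))))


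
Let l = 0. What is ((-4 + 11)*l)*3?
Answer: 0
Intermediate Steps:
((-4 + 11)*l)*3 = ((-4 + 11)*0)*3 = (7*0)*3 = 0*3 = 0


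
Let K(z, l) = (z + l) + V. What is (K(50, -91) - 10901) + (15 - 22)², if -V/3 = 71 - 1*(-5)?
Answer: -11121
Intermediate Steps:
V = -228 (V = -3*(71 - 1*(-5)) = -3*(71 + 5) = -3*76 = -228)
K(z, l) = -228 + l + z (K(z, l) = (z + l) - 228 = (l + z) - 228 = -228 + l + z)
(K(50, -91) - 10901) + (15 - 22)² = ((-228 - 91 + 50) - 10901) + (15 - 22)² = (-269 - 10901) + (-7)² = -11170 + 49 = -11121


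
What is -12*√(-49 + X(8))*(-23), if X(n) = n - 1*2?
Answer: 276*I*√43 ≈ 1809.9*I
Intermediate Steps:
X(n) = -2 + n (X(n) = n - 2 = -2 + n)
-12*√(-49 + X(8))*(-23) = -12*√(-49 + (-2 + 8))*(-23) = -12*√(-49 + 6)*(-23) = -12*I*√43*(-23) = 276*I*√43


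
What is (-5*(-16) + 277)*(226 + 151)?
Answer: 134589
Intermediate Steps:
(-5*(-16) + 277)*(226 + 151) = (80 + 277)*377 = 357*377 = 134589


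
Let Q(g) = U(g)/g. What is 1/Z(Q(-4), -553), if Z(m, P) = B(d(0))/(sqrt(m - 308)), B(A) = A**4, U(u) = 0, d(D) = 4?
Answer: I*sqrt(77)/128 ≈ 0.068554*I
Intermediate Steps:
Q(g) = 0 (Q(g) = 0/g = 0)
Z(m, P) = 256/sqrt(-308 + m) (Z(m, P) = 4**4/(sqrt(m - 308)) = 256/(sqrt(-308 + m)) = 256/sqrt(-308 + m))
1/Z(Q(-4), -553) = 1/(256/sqrt(-308 + 0)) = 1/(256/sqrt(-308)) = 1/(256*(-I*sqrt(77)/154)) = 1/(-128*I*sqrt(77)/77) = I*sqrt(77)/128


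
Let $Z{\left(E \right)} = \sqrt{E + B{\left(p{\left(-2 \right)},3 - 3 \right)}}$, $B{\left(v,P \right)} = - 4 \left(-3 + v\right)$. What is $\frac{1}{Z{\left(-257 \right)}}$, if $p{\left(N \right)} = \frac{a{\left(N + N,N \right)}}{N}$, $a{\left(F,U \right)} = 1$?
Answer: $- \frac{i \sqrt{3}}{27} \approx - 0.06415 i$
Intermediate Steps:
$p{\left(N \right)} = \frac{1}{N}$ ($p{\left(N \right)} = 1 \frac{1}{N} = \frac{1}{N}$)
$B{\left(v,P \right)} = 12 - 4 v$
$Z{\left(E \right)} = \sqrt{14 + E}$ ($Z{\left(E \right)} = \sqrt{E + \left(12 - \frac{4}{-2}\right)} = \sqrt{E + \left(12 - -2\right)} = \sqrt{E + \left(12 + 2\right)} = \sqrt{E + 14} = \sqrt{14 + E}$)
$\frac{1}{Z{\left(-257 \right)}} = \frac{1}{\sqrt{14 - 257}} = \frac{1}{\sqrt{-243}} = \frac{1}{9 i \sqrt{3}} = - \frac{i \sqrt{3}}{27}$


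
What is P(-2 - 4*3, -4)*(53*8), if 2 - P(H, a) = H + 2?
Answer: 5936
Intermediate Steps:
P(H, a) = -H (P(H, a) = 2 - (H + 2) = 2 - (2 + H) = 2 + (-2 - H) = -H)
P(-2 - 4*3, -4)*(53*8) = (-(-2 - 4*3))*(53*8) = -(-2 - 12)*424 = -1*(-14)*424 = 14*424 = 5936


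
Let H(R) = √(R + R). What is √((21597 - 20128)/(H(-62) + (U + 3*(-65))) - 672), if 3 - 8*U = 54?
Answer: 2*√2*√((136793 - 1344*I*√31)/(-1611 + 16*I*√31)) ≈ 0.0077151 - 26.063*I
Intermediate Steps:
U = -51/8 (U = 3/8 - ⅛*54 = 3/8 - 27/4 = -51/8 ≈ -6.3750)
H(R) = √2*√R (H(R) = √(2*R) = √2*√R)
√((21597 - 20128)/(H(-62) + (U + 3*(-65))) - 672) = √((21597 - 20128)/(√2*√(-62) + (-51/8 + 3*(-65))) - 672) = √(1469/(√2*(I*√62) + (-51/8 - 195)) - 672) = √(1469/(2*I*√31 - 1611/8) - 672) = √(1469/(-1611/8 + 2*I*√31) - 672) = √(-672 + 1469/(-1611/8 + 2*I*√31))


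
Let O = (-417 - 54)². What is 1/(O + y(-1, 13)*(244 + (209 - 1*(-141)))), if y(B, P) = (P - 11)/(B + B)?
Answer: 1/221247 ≈ 4.5198e-6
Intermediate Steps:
y(B, P) = (-11 + P)/(2*B) (y(B, P) = (-11 + P)/((2*B)) = (-11 + P)*(1/(2*B)) = (-11 + P)/(2*B))
O = 221841 (O = (-471)² = 221841)
1/(O + y(-1, 13)*(244 + (209 - 1*(-141)))) = 1/(221841 + ((½)*(-11 + 13)/(-1))*(244 + (209 - 1*(-141)))) = 1/(221841 + ((½)*(-1)*2)*(244 + (209 + 141))) = 1/(221841 - (244 + 350)) = 1/(221841 - 1*594) = 1/(221841 - 594) = 1/221247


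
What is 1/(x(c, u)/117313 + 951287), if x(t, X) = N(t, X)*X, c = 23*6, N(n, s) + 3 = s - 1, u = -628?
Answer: 117313/111598728727 ≈ 1.0512e-6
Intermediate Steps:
N(n, s) = -4 + s (N(n, s) = -3 + (s - 1) = -3 + (-1 + s) = -4 + s)
c = 138
x(t, X) = X*(-4 + X) (x(t, X) = (-4 + X)*X = X*(-4 + X))
1/(x(c, u)/117313 + 951287) = 1/(-628*(-4 - 628)/117313 + 951287) = 1/(-628*(-632)*(1/117313) + 951287) = 1/(396896*(1/117313) + 951287) = 1/(396896/117313 + 951287) = 1/(111598728727/117313) = 117313/111598728727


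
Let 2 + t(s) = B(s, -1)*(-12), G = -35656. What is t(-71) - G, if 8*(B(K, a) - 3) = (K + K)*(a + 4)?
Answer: 36257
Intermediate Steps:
B(K, a) = 3 + K*(4 + a)/4 (B(K, a) = 3 + ((K + K)*(a + 4))/8 = 3 + ((2*K)*(4 + a))/8 = 3 + (2*K*(4 + a))/8 = 3 + K*(4 + a)/4)
t(s) = -38 - 9*s (t(s) = -2 + (3 + s + (¼)*s*(-1))*(-12) = -2 + (3 + s - s/4)*(-12) = -2 + (3 + 3*s/4)*(-12) = -2 + (-36 - 9*s) = -38 - 9*s)
t(-71) - G = (-38 - 9*(-71)) - 1*(-35656) = (-38 + 639) + 35656 = 601 + 35656 = 36257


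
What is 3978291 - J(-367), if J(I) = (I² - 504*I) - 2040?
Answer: 3660674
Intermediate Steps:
J(I) = -2040 + I² - 504*I
3978291 - J(-367) = 3978291 - (-2040 + (-367)² - 504*(-367)) = 3978291 - (-2040 + 134689 + 184968) = 3978291 - 1*317617 = 3978291 - 317617 = 3660674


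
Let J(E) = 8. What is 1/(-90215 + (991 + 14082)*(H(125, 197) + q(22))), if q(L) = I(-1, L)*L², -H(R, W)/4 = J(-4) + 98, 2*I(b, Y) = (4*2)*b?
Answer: -1/35662495 ≈ -2.8041e-8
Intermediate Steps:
I(b, Y) = 4*b (I(b, Y) = ((4*2)*b)/2 = (8*b)/2 = 4*b)
H(R, W) = -424 (H(R, W) = -4*(8 + 98) = -4*106 = -424)
q(L) = -4*L² (q(L) = (4*(-1))*L² = -4*L²)
1/(-90215 + (991 + 14082)*(H(125, 197) + q(22))) = 1/(-90215 + (991 + 14082)*(-424 - 4*22²)) = 1/(-90215 + 15073*(-424 - 4*484)) = 1/(-90215 + 15073*(-424 - 1936)) = 1/(-90215 + 15073*(-2360)) = 1/(-90215 - 35572280) = 1/(-35662495) = -1/35662495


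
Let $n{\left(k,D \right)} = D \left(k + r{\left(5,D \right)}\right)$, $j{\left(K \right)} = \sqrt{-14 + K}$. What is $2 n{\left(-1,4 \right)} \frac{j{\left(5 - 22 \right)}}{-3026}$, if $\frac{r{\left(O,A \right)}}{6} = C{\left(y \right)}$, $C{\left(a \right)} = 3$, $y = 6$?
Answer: $- \frac{4 i \sqrt{31}}{89} \approx - 0.25024 i$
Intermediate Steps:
$r{\left(O,A \right)} = 18$ ($r{\left(O,A \right)} = 6 \cdot 3 = 18$)
$n{\left(k,D \right)} = D \left(18 + k\right)$ ($n{\left(k,D \right)} = D \left(k + 18\right) = D \left(18 + k\right)$)
$2 n{\left(-1,4 \right)} \frac{j{\left(5 - 22 \right)}}{-3026} = 2 \cdot 4 \left(18 - 1\right) \frac{\sqrt{-14 + \left(5 - 22\right)}}{-3026} = 2 \cdot 4 \cdot 17 \sqrt{-14 + \left(5 - 22\right)} \left(- \frac{1}{3026}\right) = 2 \cdot 68 \sqrt{-14 - 17} \left(- \frac{1}{3026}\right) = 136 \sqrt{-31} \left(- \frac{1}{3026}\right) = 136 i \sqrt{31} \left(- \frac{1}{3026}\right) = 136 \left(- \frac{i \sqrt{31}}{3026}\right) = - \frac{4 i \sqrt{31}}{89}$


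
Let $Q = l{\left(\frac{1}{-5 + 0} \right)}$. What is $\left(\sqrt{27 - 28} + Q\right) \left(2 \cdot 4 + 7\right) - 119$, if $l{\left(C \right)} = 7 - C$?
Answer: $-11 + 15 i \approx -11.0 + 15.0 i$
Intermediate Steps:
$Q = \frac{36}{5}$ ($Q = 7 - \frac{1}{-5 + 0} = 7 - \frac{1}{-5} = 7 - - \frac{1}{5} = 7 + \frac{1}{5} = \frac{36}{5} \approx 7.2$)
$\left(\sqrt{27 - 28} + Q\right) \left(2 \cdot 4 + 7\right) - 119 = \left(\sqrt{27 - 28} + \frac{36}{5}\right) \left(2 \cdot 4 + 7\right) - 119 = \left(\sqrt{-1} + \frac{36}{5}\right) \left(8 + 7\right) - 119 = \left(i + \frac{36}{5}\right) 15 - 119 = \left(\frac{36}{5} + i\right) 15 - 119 = \left(108 + 15 i\right) - 119 = -11 + 15 i$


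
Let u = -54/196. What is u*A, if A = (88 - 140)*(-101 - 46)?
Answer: -2106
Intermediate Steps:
A = 7644 (A = -52*(-147) = 7644)
u = -27/98 (u = -54*1/196 = -27/98 ≈ -0.27551)
u*A = -27/98*7644 = -2106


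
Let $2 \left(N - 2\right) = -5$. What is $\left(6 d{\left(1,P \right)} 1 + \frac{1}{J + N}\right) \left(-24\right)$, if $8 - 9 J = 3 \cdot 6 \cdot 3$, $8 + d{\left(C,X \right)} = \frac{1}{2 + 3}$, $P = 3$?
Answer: $\frac{569376}{505} \approx 1127.5$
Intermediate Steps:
$N = - \frac{1}{2}$ ($N = 2 + \frac{1}{2} \left(-5\right) = 2 - \frac{5}{2} = - \frac{1}{2} \approx -0.5$)
$d{\left(C,X \right)} = - \frac{39}{5}$ ($d{\left(C,X \right)} = -8 + \frac{1}{2 + 3} = -8 + \frac{1}{5} = - \frac{39}{5}$)
$J = - \frac{46}{9}$ ($J = \frac{8}{9} - \frac{3 \cdot 6 \cdot 3}{9} = \frac{8}{9} - \frac{18 \cdot 3}{9} = \frac{8}{9} - 6 = - \frac{46}{9} \approx -5.1111$)
$\left(6 d{\left(1,P \right)} 1 + \frac{1}{J + N}\right) \left(-24\right) = \left(6 \left(- \frac{39}{5}\right) 1 + \frac{1}{- \frac{46}{9} - \frac{1}{2}}\right) \left(-24\right) = \left(\left(- \frac{234}{5}\right) 1 + \frac{1}{- \frac{101}{18}}\right) \left(-24\right) = \left(- \frac{234}{5} - \frac{18}{101}\right) \left(-24\right) = \left(- \frac{23724}{505}\right) \left(-24\right) = \frac{569376}{505}$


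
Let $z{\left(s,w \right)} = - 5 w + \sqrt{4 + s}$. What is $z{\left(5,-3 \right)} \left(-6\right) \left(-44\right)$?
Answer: $4752$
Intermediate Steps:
$z{\left(s,w \right)} = \sqrt{4 + s} - 5 w$
$z{\left(5,-3 \right)} \left(-6\right) \left(-44\right) = \left(\sqrt{4 + 5} - -15\right) \left(-6\right) \left(-44\right) = \left(\sqrt{9} + 15\right) \left(-6\right) \left(-44\right) = \left(3 + 15\right) \left(-6\right) \left(-44\right) = 18 \left(-6\right) \left(-44\right) = \left(-108\right) \left(-44\right) = 4752$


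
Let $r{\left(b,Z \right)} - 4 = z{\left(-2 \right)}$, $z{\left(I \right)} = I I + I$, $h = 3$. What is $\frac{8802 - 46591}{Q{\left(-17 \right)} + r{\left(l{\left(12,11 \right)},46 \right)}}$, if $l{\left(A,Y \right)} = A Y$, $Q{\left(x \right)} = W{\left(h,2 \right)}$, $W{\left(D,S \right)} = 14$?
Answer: $- \frac{37789}{20} \approx -1889.4$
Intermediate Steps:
$Q{\left(x \right)} = 14$
$z{\left(I \right)} = I + I^{2}$ ($z{\left(I \right)} = I^{2} + I = I + I^{2}$)
$r{\left(b,Z \right)} = 6$ ($r{\left(b,Z \right)} = 4 - 2 \left(1 - 2\right) = 4 - -2 = 4 + 2 = 6$)
$\frac{8802 - 46591}{Q{\left(-17 \right)} + r{\left(l{\left(12,11 \right)},46 \right)}} = \frac{8802 - 46591}{14 + 6} = - \frac{37789}{20}$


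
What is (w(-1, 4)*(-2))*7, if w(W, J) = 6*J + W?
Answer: -322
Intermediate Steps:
w(W, J) = W + 6*J
(w(-1, 4)*(-2))*7 = ((-1 + 6*4)*(-2))*7 = ((-1 + 24)*(-2))*7 = (23*(-2))*7 = -46*7 = -322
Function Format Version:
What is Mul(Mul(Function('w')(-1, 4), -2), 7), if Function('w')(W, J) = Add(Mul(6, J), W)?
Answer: -322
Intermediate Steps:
Function('w')(W, J) = Add(W, Mul(6, J))
Mul(Mul(Function('w')(-1, 4), -2), 7) = Mul(Mul(Add(-1, Mul(6, 4)), -2), 7) = Mul(Mul(Add(-1, 24), -2), 7) = Mul(Mul(23, -2), 7) = Mul(-46, 7) = -322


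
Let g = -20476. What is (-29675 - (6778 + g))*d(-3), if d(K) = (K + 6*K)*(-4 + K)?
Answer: -2348619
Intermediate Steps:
d(K) = 7*K*(-4 + K) (d(K) = (7*K)*(-4 + K) = 7*K*(-4 + K))
(-29675 - (6778 + g))*d(-3) = (-29675 - (6778 - 20476))*(7*(-3)*(-4 - 3)) = (-29675 - 1*(-13698))*(7*(-3)*(-7)) = (-29675 + 13698)*147 = -15977*147 = -2348619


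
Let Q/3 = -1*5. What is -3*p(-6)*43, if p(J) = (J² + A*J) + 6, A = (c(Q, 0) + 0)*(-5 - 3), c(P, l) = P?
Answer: 87462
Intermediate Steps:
Q = -15 (Q = 3*(-1*5) = 3*(-5) = -15)
A = 120 (A = (-15 + 0)*(-5 - 3) = -15*(-8) = 120)
p(J) = 6 + J² + 120*J (p(J) = (J² + 120*J) + 6 = 6 + J² + 120*J)
-3*p(-6)*43 = -3*(6 + (-6)² + 120*(-6))*43 = -3*(6 + 36 - 720)*43 = -3*(-678)*43 = 2034*43 = 87462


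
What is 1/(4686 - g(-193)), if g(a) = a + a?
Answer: 1/5072 ≈ 0.00019716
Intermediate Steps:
g(a) = 2*a
1/(4686 - g(-193)) = 1/(4686 - 2*(-193)) = 1/(4686 - 1*(-386)) = 1/(4686 + 386) = 1/5072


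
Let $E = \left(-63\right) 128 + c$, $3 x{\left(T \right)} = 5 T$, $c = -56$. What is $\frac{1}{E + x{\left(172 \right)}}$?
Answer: $- \frac{3}{23500} \approx -0.00012766$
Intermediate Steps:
$x{\left(T \right)} = \frac{5 T}{3}$
$E = -8120$ ($E = \left(-63\right) 128 - 56 = -8064 - 56 = -8120$)
$\frac{1}{E + x{\left(172 \right)}} = \frac{1}{-8120 + \frac{5}{3} \cdot 172} = \frac{1}{-8120 + \frac{860}{3}} = \frac{1}{- \frac{23500}{3}} = - \frac{3}{23500}$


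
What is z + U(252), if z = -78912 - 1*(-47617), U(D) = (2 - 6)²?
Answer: -31279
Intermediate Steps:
U(D) = 16 (U(D) = (-4)² = 16)
z = -31295 (z = -78912 + 47617 = -31295)
z + U(252) = -31295 + 16 = -31279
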